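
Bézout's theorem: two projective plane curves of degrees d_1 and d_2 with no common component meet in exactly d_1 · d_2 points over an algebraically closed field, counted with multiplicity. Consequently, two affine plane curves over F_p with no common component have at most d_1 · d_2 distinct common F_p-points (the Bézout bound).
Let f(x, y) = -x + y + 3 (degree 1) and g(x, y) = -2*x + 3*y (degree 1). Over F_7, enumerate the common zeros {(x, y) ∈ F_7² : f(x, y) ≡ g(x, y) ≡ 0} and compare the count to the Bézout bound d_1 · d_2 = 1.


Common zeros: {(2, 6)}; count = 1; Bézout bound = 1.

deg(f) = 1, deg(g) = 1, so Bézout bound = 1.
Scan x ∈ F_7. For each x, list the y ∈ F_7 with f(x, y) ≡ 0 and those with g(x, y) ≡ 0 (mod 7); the common zeros in that column are the intersection.
  x = 0: f ≡ 0 at y ∈ {4}; g ≡ 0 at y ∈ {0}; common: ∅.
  x = 1: f ≡ 0 at y ∈ {5}; g ≡ 0 at y ∈ {3}; common: ∅.
  x = 2: f ≡ 0 at y ∈ {6}; g ≡ 0 at y ∈ {6}; common: {6}.
  x = 3: f ≡ 0 at y ∈ {0}; g ≡ 0 at y ∈ {2}; common: ∅.
  x = 4: f ≡ 0 at y ∈ {1}; g ≡ 0 at y ∈ {5}; common: ∅.
  x = 5: f ≡ 0 at y ∈ {2}; g ≡ 0 at y ∈ {1}; common: ∅.
  x = 6: f ≡ 0 at y ∈ {3}; g ≡ 0 at y ∈ {4}; common: ∅.
Collecting: common zeros = {(2, 6)}, so the count is 1.
Comparison with the Bézout bound: 1 ≤ 1 = deg(f)·deg(g), as expected for curves with no common component (the bound is attained).


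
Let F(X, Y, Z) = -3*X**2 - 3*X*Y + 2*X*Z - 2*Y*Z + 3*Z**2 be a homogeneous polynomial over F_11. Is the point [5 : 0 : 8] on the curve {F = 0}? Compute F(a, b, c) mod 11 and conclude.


F(5,0,8) ≡ 10 (mod 11); P is NOT on the curve.

Evaluate F(5, 0, 8) term-by-term (mod 11).
  -3*X**2 ↦ -3·25·1·1 = -75
  -3*X*Y ↦ -3·5·0·1 = 0
  2*X*Z ↦ 2·5·1·8 = 80
  -2*Y*Z ↦ -2·1·0·8 = 0
  3*Z**2 ↦ 3·1·1·64 = 192
Sum: F(5, 0, 8) = (-75) + (0) + (80) + (0) + (192) = 197.
Reducing mod 11: 197 ≡ 10 (mod 11).
Since F(a, b, c) ≡ 10 ≠ 0 (mod 11), P does NOT lie on the curve.


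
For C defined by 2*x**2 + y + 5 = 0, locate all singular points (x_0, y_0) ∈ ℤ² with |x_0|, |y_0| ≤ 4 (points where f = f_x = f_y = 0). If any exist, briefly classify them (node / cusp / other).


No singular points in the scanned grid; C is smooth there.

Compute partial derivatives:
  f_x = 4*x.
  f_y = 1.
f_y = 1 is a nonzero constant, so f_y never vanishes: no point (x, y) can satisfy f = f_x = f_y = 0. In particular no (x, y) ∈ {−4, ..., 4}² is singular; the curve is smooth.


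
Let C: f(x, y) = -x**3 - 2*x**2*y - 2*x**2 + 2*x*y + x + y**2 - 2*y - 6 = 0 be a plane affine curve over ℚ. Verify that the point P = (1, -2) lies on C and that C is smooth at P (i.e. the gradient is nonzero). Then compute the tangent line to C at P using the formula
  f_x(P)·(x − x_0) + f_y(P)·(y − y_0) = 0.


Tangent line at P: -2*x - 6*y - 10 = 0.

Step 1: f(1, -2) = 0, so P lies on C.
Step 2: partial derivatives
  f_x(x, y) = -3*x**2 - 4*x*y - 4*x + 2*y + 1, f_y(x, y) = -2*x**2 + 2*x + 2*y - 2.
  f_x(P) = -2, f_y(P) = -6 (gradient nonzero, so P is smooth).
Step 3: tangent line at P: -2·(x − 1) + -6·(y − -2) = 0.
Expanding: -2*x - 6*y - 10 = 0.


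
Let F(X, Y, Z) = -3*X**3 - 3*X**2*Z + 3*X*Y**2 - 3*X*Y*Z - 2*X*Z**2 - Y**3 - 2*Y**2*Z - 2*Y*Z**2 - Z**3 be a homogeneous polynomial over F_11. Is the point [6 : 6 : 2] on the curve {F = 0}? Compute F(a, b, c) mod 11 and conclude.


F(6,6,2) ≡ 6 (mod 11); P is NOT on the curve.

Evaluate F(6, 6, 2) term-by-term (mod 11).
  -3*X**3 ↦ -3·216·1·1 = -648
  -3*X**2*Z ↦ -3·36·1·2 = -216
  3*X*Y**2 ↦ 3·6·36·1 = 648
  -3*X*Y*Z ↦ -3·6·6·2 = -216
  -2*X*Z**2 ↦ -2·6·1·4 = -48
  -Y**3 ↦ -1·1·216·1 = -216
  -2*Y**2*Z ↦ -2·1·36·2 = -144
  -2*Y*Z**2 ↦ -2·1·6·4 = -48
  -Z**3 ↦ -1·1·1·8 = -8
Sum: F(6, 6, 2) = (-648) + (-216) + (648) + (-216) + (-48) + (-216) + (-144) + (-48) + (-8) = -896.
Reducing mod 11: -896 ≡ 6 (mod 11).
Since F(a, b, c) ≡ 6 ≠ 0 (mod 11), P does NOT lie on the curve.


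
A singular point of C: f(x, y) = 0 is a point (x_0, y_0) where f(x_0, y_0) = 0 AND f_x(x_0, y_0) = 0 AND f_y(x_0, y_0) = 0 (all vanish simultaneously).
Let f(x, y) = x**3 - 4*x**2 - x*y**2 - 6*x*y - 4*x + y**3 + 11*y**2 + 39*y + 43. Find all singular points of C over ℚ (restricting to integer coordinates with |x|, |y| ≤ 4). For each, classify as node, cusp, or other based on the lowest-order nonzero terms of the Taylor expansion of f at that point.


Singular points: {(1, -3)}; classification: node.

Compute partial derivatives:
  f_x = 3*x**2 - 8*x - y**2 - 6*y - 4.
  f_y = -2*x*y - 6*x + 3*y**2 + 22*y + 39.
Scan x_0 ∈ {−4, ..., 4}. For each x_0, f_y(x_0, y) is a polynomial in y; find its integer roots y ∈ {−4, ..., 4}, then test f_x and f at those candidates.
  x = -4: f_y(-4, y) = 3*y**2 + 30*y + 63; vanishes at y ∈ {-3}. (-4, -3): f_x = 85 ≠ 0.
  x = -3: f_y(-3, y) = 3*y**2 + 28*y + 57; vanishes at y ∈ {-3}. (-3, -3): f_x = 56 ≠ 0.
  x = -2: f_y(-2, y) = 3*y**2 + 26*y + 51; vanishes at y ∈ {-3}. (-2, -3): f_x = 33 ≠ 0.
  x = -1: f_y(-1, y) = 3*y**2 + 24*y + 45; vanishes at y ∈ {-3}. (-1, -3): f_x = 16 ≠ 0.
  x = 0: f_y(0, y) = 3*y**2 + 22*y + 39; vanishes at y ∈ {-3}. (0, -3): f_x = 5 ≠ 0.
  x = 1: f_y(1, y) = 3*y**2 + 20*y + 33; vanishes at y ∈ {-3}. (1, -3): f_x = 0, f = 0 — SINGULAR.
  x = 2: f_y(2, y) = 3*y**2 + 18*y + 27; vanishes at y ∈ {-3}. (2, -3): f_x = 1 ≠ 0.
  x = 3: f_y(3, y) = 3*y**2 + 16*y + 21; vanishes at y ∈ {-3}. (3, -3): f_x = 8 ≠ 0.
  x = 4: f_y(4, y) = 3*y**2 + 14*y + 15; vanishes at y ∈ {-3}. (4, -3): f_x = 21 ≠ 0.
Only singular point on the grid: (1, -3).
Classify: substitute x = 1 + u, y = -3 + v and expand: f = u**3 - u**2 - u*v**2 + v**3 + v**2.
No constant or linear terms (consistent with a singular point). Quadratic part: -u**2 + v**2. Cubic part: u**3 - u*v**2 + v**3.
The quadratic part v**2 - u**2 = (v − u)(v + u) splits into two distinct linear factors, so there are two distinct tangent lines y − -3 = ±(x − 1) — this is a node (ordinary double point).
Classification: node.


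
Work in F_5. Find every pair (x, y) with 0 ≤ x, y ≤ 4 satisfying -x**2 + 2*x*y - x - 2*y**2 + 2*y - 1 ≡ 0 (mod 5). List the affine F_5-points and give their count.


Affine F_5-points: {(0, 2), (0, 4), (2, 4), (3, 2)}; count = 4.

For each of the 25 pairs (x, y) ∈ F_5², evaluate f(x, y) mod 5. Record the zeros.
  x = 0: [0↦4, 1↦4, 2↦0, 3↦2, 4↦0]  zeros at y ∈ {2, 4}
  x = 1: [0↦2, 1↦4, 2↦2, 3↦1, 4↦1]  zeros at y ∈ ∅
  x = 2: [0↦3, 1↦2, 2↦2, 3↦3, 4↦0]  zeros at y ∈ {4}
  x = 3: [0↦2, 1↦3, 2↦0, 3↦3, 4↦2]  zeros at y ∈ {2}
  x = 4: [0↦4, 1↦2, 2↦1, 3↦1, 4↦2]  zeros at y ∈ ∅
Collecting zeros: affine points = {(0, 2), (0, 4), (2, 4), (3, 2)}.
Total count |C(F_5)_aff| = 4.


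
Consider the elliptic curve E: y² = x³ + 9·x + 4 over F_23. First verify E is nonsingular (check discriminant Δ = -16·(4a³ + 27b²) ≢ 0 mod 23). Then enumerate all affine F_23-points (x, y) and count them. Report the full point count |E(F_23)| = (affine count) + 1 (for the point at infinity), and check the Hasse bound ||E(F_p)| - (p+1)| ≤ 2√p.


Affine points = {(0, 2), (0, 21), (3, 9), (3, 14), (4, 9), (4, 14), (5, 6), (5, 17), (8, 6), (8, 17), (9, 3), (9, 20), (10, 6), (10, 17), (11, 10), (11, 13), (12, 0), (13, 8), (13, 15), (15, 8), (15, 15), (16, 9), (16, 14), (18, 8), (18, 15), (21, 1), (21, 22)}; affine count = 27; |E(F_23)| = 28.

Discriminant check: Δ ∝ 4a³ + 27b² = 4·9³ + 27·4² = 4·729 + 27·16 ≡ 13 (mod 23). Nonzero ⇒ E is nonsingular.
For each x ∈ F_23, compute rhs = x³ + 9·x + 4 mod 23, then count y ∈ F_23 with y² ≡ rhs.
  x = 0: rhs = 4, matching y values: 2, 21 (2 points).
  x = 1: rhs = 14, matching y values: none (0 points).
  x = 2: rhs = 7, matching y values: none (0 points).
  x = 3: rhs = 12, matching y values: 9, 14 (2 points).
  x = 4: rhs = 12, matching y values: 9, 14 (2 points).
  x = 5: rhs = 13, matching y values: 6, 17 (2 points).
  x = 6: rhs = 21, matching y values: none (0 points).
  x = 7: rhs = 19, matching y values: none (0 points).
  x = 8: rhs = 13, matching y values: 6, 17 (2 points).
  x = 9: rhs = 9, matching y values: 3, 20 (2 points).
  x = 10: rhs = 13, matching y values: 6, 17 (2 points).
  x = 11: rhs = 8, matching y values: 10, 13 (2 points).
  x = 12: rhs = 0, matching y values: 0 (1 points).
  x = 13: rhs = 18, matching y values: 8, 15 (2 points).
  x = 14: rhs = 22, matching y values: none (0 points).
  x = 15: rhs = 18, matching y values: 8, 15 (2 points).
  x = 16: rhs = 12, matching y values: 9, 14 (2 points).
  x = 17: rhs = 10, matching y values: none (0 points).
  x = 18: rhs = 18, matching y values: 8, 15 (2 points).
  x = 19: rhs = 19, matching y values: none (0 points).
  x = 20: rhs = 19, matching y values: none (0 points).
  x = 21: rhs = 1, matching y values: 1, 22 (2 points).
  x = 22: rhs = 17, matching y values: none (0 points).
Total affine count: 27.
Full point count |E(F_23)| = 27 + 1 = 28.
Hasse bound: |28 − (23+1)| = |4| = 4 ≤ 2√23 ≈ 9.5917 ✓.


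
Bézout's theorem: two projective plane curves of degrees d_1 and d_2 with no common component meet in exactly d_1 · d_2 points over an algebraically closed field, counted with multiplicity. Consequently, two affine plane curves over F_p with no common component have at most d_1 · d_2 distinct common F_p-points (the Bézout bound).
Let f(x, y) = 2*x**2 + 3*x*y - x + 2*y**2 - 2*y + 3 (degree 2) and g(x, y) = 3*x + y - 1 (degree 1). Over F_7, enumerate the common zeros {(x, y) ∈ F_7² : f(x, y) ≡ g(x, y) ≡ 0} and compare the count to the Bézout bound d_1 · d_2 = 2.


Common zeros: ∅; count = 0; Bézout bound = 2.

deg(f) = 2, deg(g) = 1, so Bézout bound = 2.
Scan x ∈ F_7. For each x, list the y ∈ F_7 with f(x, y) ≡ 0 and those with g(x, y) ≡ 0 (mod 7); the common zeros in that column are the intersection.
  x = 0: f ≡ 0 at y ∈ {2, 6}; g ≡ 0 at y ∈ {1}; common: ∅.
  x = 1: f ≡ 0 at y ∈ {1, 2}; g ≡ 0 at y ∈ {5}; common: ∅.
  x = 2: f ≡ 0 at y ∈ {6}; g ≡ 0 at y ∈ {2}; common: ∅.
  x = 3: f ≡ 0 at y ∈ ∅; g ≡ 0 at y ∈ {6}; common: ∅.
  x = 4: f ≡ 0 at y ∈ ∅; g ≡ 0 at y ∈ {3}; common: ∅.
  x = 5: f ≡ 0 at y ∈ {1, 3}; g ≡ 0 at y ∈ {0}; common: ∅.
  x = 6: f ≡ 0 at y ∈ ∅; g ≡ 0 at y ∈ {4}; common: ∅.
Collecting: common zeros = ∅, so the count is 0.
Comparison with the Bézout bound: 0 ≤ 2 = deg(f)·deg(g), as expected for curves with no common component (the affine F_7-count falls short of the bound because intersections may lie at infinity, over extension fields, or carry multiplicity).


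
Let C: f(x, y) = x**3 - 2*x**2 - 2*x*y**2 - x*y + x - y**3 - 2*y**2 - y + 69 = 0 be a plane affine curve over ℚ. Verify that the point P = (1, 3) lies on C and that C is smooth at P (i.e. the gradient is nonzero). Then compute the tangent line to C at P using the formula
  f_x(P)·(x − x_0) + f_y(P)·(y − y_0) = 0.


Tangent line at P: -21*x - 53*y + 180 = 0.

Step 1: f(1, 3) = 0, so P lies on C.
Step 2: partial derivatives
  f_x(x, y) = 3*x**2 - 4*x - 2*y**2 - y + 1, f_y(x, y) = -4*x*y - x - 3*y**2 - 4*y - 1.
  f_x(P) = -21, f_y(P) = -53 (gradient nonzero, so P is smooth).
Step 3: tangent line at P: -21·(x − 1) + -53·(y − 3) = 0.
Expanding: -21*x - 53*y + 180 = 0.


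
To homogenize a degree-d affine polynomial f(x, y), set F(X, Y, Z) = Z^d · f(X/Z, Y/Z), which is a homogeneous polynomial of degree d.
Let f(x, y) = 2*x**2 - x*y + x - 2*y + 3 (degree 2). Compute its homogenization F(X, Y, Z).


F(X, Y, Z) = 2*X**2 - X*Y + X*Z - 2*Y*Z + 3*Z**2

deg(f) = 2.
Substitute x = X/Z, y = Y/Z into f, then multiply by Z^2.
  monomial 2·x^2·y^0 ↦ 2·X^2·Y^0·Z^0.
  monomial -1·x^1·y^1 ↦ -1·X^1·Y^1·Z^0.
  monomial 1·x^1·y^0 ↦ 1·X^1·Y^0·Z^1.
  monomial -2·x^0·y^1 ↦ -2·X^0·Y^1·Z^1.
  monomial 3·x^0·y^0 ↦ 3·X^0·Y^0·Z^2.
Collecting: F(X, Y, Z) = 2*X**2 - X*Y + X*Z - 2*Y*Z + 3*Z**2.


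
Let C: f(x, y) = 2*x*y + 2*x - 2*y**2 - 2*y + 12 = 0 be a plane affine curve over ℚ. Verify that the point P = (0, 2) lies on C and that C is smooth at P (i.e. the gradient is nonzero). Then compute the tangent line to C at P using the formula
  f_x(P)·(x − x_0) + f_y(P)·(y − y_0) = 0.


Tangent line at P: 6*x - 10*y + 20 = 0.

Step 1: f(0, 2) = 0, so P lies on C.
Step 2: partial derivatives
  f_x(x, y) = 2*y + 2, f_y(x, y) = 2*x - 4*y - 2.
  f_x(P) = 6, f_y(P) = -10 (gradient nonzero, so P is smooth).
Step 3: tangent line at P: 6·(x − 0) + -10·(y − 2) = 0.
Expanding: 6*x - 10*y + 20 = 0.


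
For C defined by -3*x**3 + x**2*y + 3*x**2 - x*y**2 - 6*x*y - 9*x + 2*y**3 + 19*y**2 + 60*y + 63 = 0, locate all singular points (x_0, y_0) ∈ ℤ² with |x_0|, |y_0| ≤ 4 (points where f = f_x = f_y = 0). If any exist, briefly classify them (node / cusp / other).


Singular points: {(0, -3)}; classification: cusp.

Compute partial derivatives:
  f_x = -9*x**2 + 2*x*y + 6*x - y**2 - 6*y - 9.
  f_y = x**2 - 2*x*y - 6*x + 6*y**2 + 38*y + 60.
Scan x_0 ∈ {−4, ..., 4}. For each x_0, f_y(x_0, y) is a polynomial in y; find its integer roots y ∈ {−4, ..., 4}, then test f_x and f at those candidates.
  x = -4: f_y(-4, y) = 6*y**2 + 46*y + 100; no integer root y with |y| ≤ 4.
  x = -3: f_y(-3, y) = 6*y**2 + 44*y + 87; no integer root y with |y| ≤ 4.
  x = -2: f_y(-2, y) = 6*y**2 + 42*y + 76; no integer root y with |y| ≤ 4.
  x = -1: f_y(-1, y) = 6*y**2 + 40*y + 67; no integer root y with |y| ≤ 4.
  x = 0: f_y(0, y) = 6*y**2 + 38*y + 60; vanishes at y ∈ {-3}. (0, -3): f_x = 0, f = 0 — SINGULAR.
  x = 1: f_y(1, y) = 6*y**2 + 36*y + 55; no integer root y with |y| ≤ 4.
  x = 2: f_y(2, y) = 6*y**2 + 34*y + 52; no integer root y with |y| ≤ 4.
  x = 3: f_y(3, y) = 6*y**2 + 32*y + 51; no integer root y with |y| ≤ 4.
  x = 4: f_y(4, y) = 6*y**2 + 30*y + 52; no integer root y with |y| ≤ 4.
Only singular point on the grid: (0, -3).
Classify: substitute x = 0 + u, y = -3 + v and expand: f = -3*u**3 + u**2*v - u*v**2 + 2*v**3 + v**2.
No constant or linear terms (consistent with a singular point). Quadratic part: v**2. Cubic part: -3*u**3 + u**2*v - u*v**2 + 2*v**3.
The quadratic part v**2 is a perfect square, so there is a single (double) tangent line v = 0, i.e. y = -3. Restricting the cubic part to that line (v = 0) leaves -3*u**3 ≠ 0, so f is not divisible by v and the branch is v² ≈ 3*u**3 to lowest order — this is a cusp.
Classification: cusp.


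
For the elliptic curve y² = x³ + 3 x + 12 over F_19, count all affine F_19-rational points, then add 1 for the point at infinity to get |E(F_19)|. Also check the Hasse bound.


Affine points = {(1, 4), (1, 15), (2, 8), (2, 11), (5, 0), (8, 4), (8, 15), (10, 4), (10, 15), (12, 3), (12, 16), (13, 5), (13, 14), (14, 9), (14, 10), (17, 6), (17, 13)}; affine count = 17; |E(F_19)| = 18.

Discriminant check: Δ ∝ 4a³ + 27b² = 4·3³ + 27·12² = 4·27 + 27·144 ≡ 6 (mod 19). Nonzero ⇒ E is nonsingular.
For each x ∈ F_19, compute rhs = x³ + 3·x + 12 mod 19, then count y ∈ F_19 with y² ≡ rhs.
  x = 0: rhs = 12, matching y values: none (0 points).
  x = 1: rhs = 16, matching y values: 4, 15 (2 points).
  x = 2: rhs = 7, matching y values: 8, 11 (2 points).
  x = 3: rhs = 10, matching y values: none (0 points).
  x = 4: rhs = 12, matching y values: none (0 points).
  x = 5: rhs = 0, matching y values: 0 (1 points).
  x = 6: rhs = 18, matching y values: none (0 points).
  x = 7: rhs = 15, matching y values: none (0 points).
  x = 8: rhs = 16, matching y values: 4, 15 (2 points).
  x = 9: rhs = 8, matching y values: none (0 points).
  x = 10: rhs = 16, matching y values: 4, 15 (2 points).
  x = 11: rhs = 8, matching y values: none (0 points).
  x = 12: rhs = 9, matching y values: 3, 16 (2 points).
  x = 13: rhs = 6, matching y values: 5, 14 (2 points).
  x = 14: rhs = 5, matching y values: 9, 10 (2 points).
  x = 15: rhs = 12, matching y values: none (0 points).
  x = 16: rhs = 14, matching y values: none (0 points).
  x = 17: rhs = 17, matching y values: 6, 13 (2 points).
  x = 18: rhs = 8, matching y values: none (0 points).
Total affine count: 17.
Full point count |E(F_19)| = 17 + 1 = 18.
Hasse bound: |18 − (19+1)| = |-2| = 2 ≤ 2√19 ≈ 8.7178 ✓.


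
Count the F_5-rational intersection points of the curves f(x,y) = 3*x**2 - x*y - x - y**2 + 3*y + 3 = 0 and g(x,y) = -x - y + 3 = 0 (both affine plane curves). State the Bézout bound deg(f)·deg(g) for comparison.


Common zeros: {(1, 2)}; count = 1; Bézout bound = 2.

deg(f) = 2, deg(g) = 1, so Bézout bound = 2.
Scan x ∈ F_5. For each x, list the y ∈ F_5 with f(x, y) ≡ 0 and those with g(x, y) ≡ 0 (mod 5); the common zeros in that column are the intersection.
  x = 0: f ≡ 0 at y ∈ {1, 2}; g ≡ 0 at y ∈ {3}; common: ∅.
  x = 1: f ≡ 0 at y ∈ {0, 2}; g ≡ 0 at y ∈ {2}; common: {2}.
  x = 2: f ≡ 0 at y ∈ ∅; g ≡ 0 at y ∈ {1}; common: ∅.
  x = 3: f ≡ 0 at y ∈ ∅; g ≡ 0 at y ∈ {0}; common: ∅.
  x = 4: f ≡ 0 at y ∈ {1, 3}; g ≡ 0 at y ∈ {4}; common: ∅.
Collecting: common zeros = {(1, 2)}, so the count is 1.
Comparison with the Bézout bound: 1 ≤ 2 = deg(f)·deg(g), as expected for curves with no common component (the affine F_5-count falls short of the bound because intersections may lie at infinity, over extension fields, or carry multiplicity).


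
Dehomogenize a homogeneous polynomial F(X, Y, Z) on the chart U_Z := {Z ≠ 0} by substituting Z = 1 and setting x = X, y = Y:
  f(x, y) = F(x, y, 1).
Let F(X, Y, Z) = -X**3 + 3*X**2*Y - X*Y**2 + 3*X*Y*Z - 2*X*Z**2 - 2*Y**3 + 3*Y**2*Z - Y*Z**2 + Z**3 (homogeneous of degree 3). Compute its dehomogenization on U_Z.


f(x, y) = -x**3 + 3*x**2*y - x*y**2 + 3*x*y - 2*x - 2*y**3 + 3*y**2 - y + 1

On U_Z we set Z = 1. Each monomial c·X^i·Y^j·Z^k in F becomes c·x^i·y^j·1^k = c·x^i·y^j.
Substituting Z = 1: F(X, Y, 1) = -x**3 + 3*x**2*y - x*y**2 + 3*x*y - 2*x - 2*y**3 + 3*y**2 - y + 1.
Note: deg(f) ≤ deg(F) = 3; strict inequality happens when F is divisible by Z (lost terms).


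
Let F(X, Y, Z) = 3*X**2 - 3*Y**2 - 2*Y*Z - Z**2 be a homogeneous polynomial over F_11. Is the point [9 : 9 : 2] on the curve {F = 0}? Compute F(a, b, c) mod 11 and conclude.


F(9,9,2) ≡ 4 (mod 11); P is NOT on the curve.

Evaluate F(9, 9, 2) term-by-term (mod 11).
  3*X**2 ↦ 3·81·1·1 = 243
  -3*Y**2 ↦ -3·1·81·1 = -243
  -2*Y*Z ↦ -2·1·9·2 = -36
  -Z**2 ↦ -1·1·1·4 = -4
Sum: F(9, 9, 2) = (243) + (-243) + (-36) + (-4) = -40.
Reducing mod 11: -40 ≡ 4 (mod 11).
Since F(a, b, c) ≡ 4 ≠ 0 (mod 11), P does NOT lie on the curve.


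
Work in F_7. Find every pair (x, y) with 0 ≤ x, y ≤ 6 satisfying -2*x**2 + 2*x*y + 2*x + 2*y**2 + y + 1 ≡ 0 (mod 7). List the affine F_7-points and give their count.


Affine F_7-points: {(0, 5), (1, 3), (1, 6), (2, 4), (3, 3), (3, 4), (6, 5), (6, 6)}; count = 8.

For each of the 49 pairs (x, y) ∈ F_7², evaluate f(x, y) mod 7. Record the zeros.
  x = 0: [0↦1, 1↦4, 2↦4, 3↦1, 4↦2, 5↦0, 6↦2]  zeros at y ∈ {5}
  x = 1: [0↦1, 1↦6, 2↦1, 3↦0, 4↦3, 5↦3, 6↦0]  zeros at y ∈ {3, 6}
  x = 2: [0↦4, 1↦4, 2↦1, 3↦2, 4↦0, 5↦2, 6↦1]  zeros at y ∈ {4}
  x = 3: [0↦3, 1↦5, 2↦4, 3↦0, 4↦0, 5↦4, 6↦5]  zeros at y ∈ {3, 4}
  x = 4: [0↦5, 1↦2, 2↦3, 3↦1, 4↦3, 5↦2, 6↦5]  zeros at y ∈ ∅
  x = 5: [0↦3, 1↦2, 2↦5, 3↦5, 4↦2, 5↦3, 6↦1]  zeros at y ∈ ∅
  x = 6: [0↦4, 1↦5, 2↦3, 3↦5, 4↦4, 5↦0, 6↦0]  zeros at y ∈ {5, 6}
Collecting zeros: affine points = {(0, 5), (1, 3), (1, 6), (2, 4), (3, 3), (3, 4), (6, 5), (6, 6)}.
Total count |C(F_7)_aff| = 8.


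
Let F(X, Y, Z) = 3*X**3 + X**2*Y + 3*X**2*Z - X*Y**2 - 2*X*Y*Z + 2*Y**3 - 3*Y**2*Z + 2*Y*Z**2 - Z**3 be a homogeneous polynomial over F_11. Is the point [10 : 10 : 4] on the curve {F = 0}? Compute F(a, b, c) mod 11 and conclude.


F(10,10,4) ≡ 1 (mod 11); P is NOT on the curve.

Evaluate F(10, 10, 4) term-by-term (mod 11).
  3*X**3 ↦ 3·1000·1·1 = 3000
  X**2*Y ↦ 1·100·10·1 = 1000
  3*X**2*Z ↦ 3·100·1·4 = 1200
  -X*Y**2 ↦ -1·10·100·1 = -1000
  -2*X*Y*Z ↦ -2·10·10·4 = -800
  2*Y**3 ↦ 2·1·1000·1 = 2000
  -3*Y**2*Z ↦ -3·1·100·4 = -1200
  2*Y*Z**2 ↦ 2·1·10·16 = 320
  -Z**3 ↦ -1·1·1·64 = -64
Sum: F(10, 10, 4) = (3000) + (1000) + (1200) + (-1000) + (-800) + (2000) + (-1200) + (320) + (-64) = 4456.
Reducing mod 11: 4456 ≡ 1 (mod 11).
Since F(a, b, c) ≡ 1 ≠ 0 (mod 11), P does NOT lie on the curve.


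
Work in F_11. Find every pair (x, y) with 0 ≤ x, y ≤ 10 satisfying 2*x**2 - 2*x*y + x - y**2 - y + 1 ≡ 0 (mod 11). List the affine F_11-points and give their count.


Affine F_11-points: {(0, 3), (0, 7), (1, 1), (1, 7), (2, 0), (2, 6), (3, 0), (3, 4), (4, 5), (4, 8), (5, 1), (5, 10), (6, 4), (6, 5), (7, 9), (8, 2), (8, 3), (9, 6), (9, 8), (10, 2), (10, 10)}; count = 21.

For each of the 121 pairs (x, y) ∈ F_11², evaluate f(x, y) mod 11. Record the zeros.
  x = 0: [0↦1, 1↦10, 2↦6, 3↦0, 4↦3, 5↦4, 6↦3, 7↦0, 8↦6, 9↦10, 10↦1]  zeros at y ∈ {3, 7}
  x = 1: [0↦4, 1↦0, 2↦5, 3↦8, 4↦9, 5↦8, 6↦5, 7↦0, 8↦4, 9↦6, 10↦6]  zeros at y ∈ {1, 7}
  x = 2: [0↦0, 1↦5, 2↦8, 3↦9, 4↦8, 5↦5, 6↦0, 7↦4, 8↦6, 9↦6, 10↦4]  zeros at y ∈ {0, 6}
  x = 3: [0↦0, 1↦3, 2↦4, 3↦3, 4↦0, 5↦6, 6↦10, 7↦1, 8↦1, 9↦10, 10↦6]  zeros at y ∈ {0, 4}
  x = 4: [0↦4, 1↦5, 2↦4, 3↦1, 4↦7, 5↦0, 6↦2, 7↦2, 8↦0, 9↦7, 10↦1]  zeros at y ∈ {5, 8}
  x = 5: [0↦1, 1↦0, 2↦8, 3↦3, 4↦7, 5↦9, 6↦9, 7↦7, 8↦3, 9↦8, 10↦0]  zeros at y ∈ {1, 10}
  x = 6: [0↦2, 1↦10, 2↦5, 3↦9, 4↦0, 5↦0, 6↦9, 7↦5, 8↦10, 9↦2, 10↦3]  zeros at y ∈ {4, 5}
  x = 7: [0↦7, 1↦2, 2↦6, 3↦8, 4↦8, 5↦6, 6↦2, 7↦7, 8↦10, 9↦0, 10↦10]  zeros at y ∈ {9}
  x = 8: [0↦5, 1↦9, 2↦0, 3↦0, 4↦9, 5↦5, 6↦10, 7↦2, 8↦3, 9↦2, 10↦10]  zeros at y ∈ {2, 3}
  x = 9: [0↦7, 1↦9, 2↦9, 3↦7, 4↦3, 5↦8, 6↦0, 7↦1, 8↦0, 9↦8, 10↦3]  zeros at y ∈ {6, 8}
  x = 10: [0↦2, 1↦2, 2↦0, 3↦7, 4↦1, 5↦4, 6↦5, 7↦4, 8↦1, 9↦7, 10↦0]  zeros at y ∈ {2, 10}
Collecting zeros: affine points = {(0, 3), (0, 7), (1, 1), (1, 7), (2, 0), (2, 6), (3, 0), (3, 4), (4, 5), (4, 8), (5, 1), (5, 10), (6, 4), (6, 5), (7, 9), (8, 2), (8, 3), (9, 6), (9, 8), (10, 2), (10, 10)}.
Total count |C(F_11)_aff| = 21.


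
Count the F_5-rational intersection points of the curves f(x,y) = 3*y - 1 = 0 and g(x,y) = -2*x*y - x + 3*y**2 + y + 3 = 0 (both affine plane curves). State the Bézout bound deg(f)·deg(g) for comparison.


Common zeros: ∅; count = 0; Bézout bound = 2.

deg(f) = 1, deg(g) = 2, so Bézout bound = 2.
Scan x ∈ F_5. For each x, list the y ∈ F_5 with f(x, y) ≡ 0 and those with g(x, y) ≡ 0 (mod 5); the common zeros in that column are the intersection.
  x = 0: f ≡ 0 at y ∈ {2}; g ≡ 0 at y ∈ {4}; common: ∅.
  x = 1: f ≡ 0 at y ∈ {2}; g ≡ 0 at y ∈ ∅; common: ∅.
  x = 2: f ≡ 0 at y ∈ {2}; g ≡ 0 at y ∈ ∅; common: ∅.
  x = 3: f ≡ 0 at y ∈ {2}; g ≡ 0 at y ∈ {0}; common: ∅.
  x = 4: f ≡ 0 at y ∈ {2}; g ≡ 0 at y ∈ {1, 3}; common: ∅.
Collecting: common zeros = ∅, so the count is 0.
Comparison with the Bézout bound: 0 ≤ 2 = deg(f)·deg(g), as expected for curves with no common component (the affine F_5-count falls short of the bound because intersections may lie at infinity, over extension fields, or carry multiplicity).


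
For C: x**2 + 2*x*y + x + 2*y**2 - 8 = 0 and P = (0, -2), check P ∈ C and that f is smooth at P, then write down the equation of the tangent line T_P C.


Tangent line at P: -3*x - 8*y - 16 = 0.

Step 1: f(0, -2) = 0, so P lies on C.
Step 2: partial derivatives
  f_x(x, y) = 2*x + 2*y + 1, f_y(x, y) = 2*x + 4*y.
  f_x(P) = -3, f_y(P) = -8 (gradient nonzero, so P is smooth).
Step 3: tangent line at P: -3·(x − 0) + -8·(y − -2) = 0.
Expanding: -3*x - 8*y - 16 = 0.


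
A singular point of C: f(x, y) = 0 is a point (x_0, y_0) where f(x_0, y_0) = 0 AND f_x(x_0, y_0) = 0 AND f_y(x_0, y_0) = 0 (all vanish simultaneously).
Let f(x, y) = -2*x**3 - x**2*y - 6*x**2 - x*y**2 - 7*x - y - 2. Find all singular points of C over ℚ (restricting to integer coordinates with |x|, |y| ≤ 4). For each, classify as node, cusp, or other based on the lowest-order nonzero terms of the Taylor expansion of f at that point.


Singular points: {(-1, 1)}; classification: node.

Compute partial derivatives:
  f_x = -6*x**2 - 2*x*y - 12*x - y**2 - 7.
  f_y = -x**2 - 2*x*y - 1.
Scan x_0 ∈ {−4, ..., 4}. For each x_0, f_y(x_0, y) is a polynomial in y; find its integer roots y ∈ {−4, ..., 4}, then test f_x and f at those candidates.
  x = -4: f_y(-4, y) = 8*y - 17; no integer root y with |y| ≤ 4.
  x = -3: f_y(-3, y) = 6*y - 10; no integer root y with |y| ≤ 4.
  x = -2: f_y(-2, y) = 4*y - 5; no integer root y with |y| ≤ 4.
  x = -1: f_y(-1, y) = 2*y - 2; vanishes at y ∈ {1}. (-1, 1): f_x = 0, f = 0 — SINGULAR.
  x = 0: f_y(0, y) = -1; no integer root y with |y| ≤ 4.
  x = 1: f_y(1, y) = -2*y - 2; vanishes at y ∈ {-1}. (1, -1): f_x = -24 ≠ 0.
  x = 2: f_y(2, y) = -4*y - 5; no integer root y with |y| ≤ 4.
  x = 3: f_y(3, y) = -6*y - 10; no integer root y with |y| ≤ 4.
  x = 4: f_y(4, y) = -8*y - 17; no integer root y with |y| ≤ 4.
Only singular point on the grid: (-1, 1).
Classify: substitute x = -1 + u, y = 1 + v and expand: f = -2*u**3 - u**2*v - u**2 - u*v**2 + v**2.
No constant or linear terms (consistent with a singular point). Quadratic part: -u**2 + v**2. Cubic part: -2*u**3 - u**2*v - u*v**2.
The quadratic part v**2 - u**2 = (v − u)(v + u) splits into two distinct linear factors, so there are two distinct tangent lines y − 1 = ±(x − -1) — this is a node (ordinary double point).
Classification: node.


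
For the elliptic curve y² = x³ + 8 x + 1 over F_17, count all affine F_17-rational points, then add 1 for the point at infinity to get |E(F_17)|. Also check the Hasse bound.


Affine points = {(0, 1), (0, 16), (2, 5), (2, 12), (3, 1), (3, 16), (5, 8), (5, 9), (7, 3), (7, 14), (8, 4), (8, 13), (11, 3), (11, 14), (14, 1), (14, 16), (16, 3), (16, 14)}; affine count = 18; |E(F_17)| = 19.

Discriminant check: Δ ∝ 4a³ + 27b² = 4·8³ + 27·1² = 4·512 + 27·1 ≡ 1 (mod 17). Nonzero ⇒ E is nonsingular.
For each x ∈ F_17, compute rhs = x³ + 8·x + 1 mod 17, then count y ∈ F_17 with y² ≡ rhs.
  x = 0: rhs = 1, matching y values: 1, 16 (2 points).
  x = 1: rhs = 10, matching y values: none (0 points).
  x = 2: rhs = 8, matching y values: 5, 12 (2 points).
  x = 3: rhs = 1, matching y values: 1, 16 (2 points).
  x = 4: rhs = 12, matching y values: none (0 points).
  x = 5: rhs = 13, matching y values: 8, 9 (2 points).
  x = 6: rhs = 10, matching y values: none (0 points).
  x = 7: rhs = 9, matching y values: 3, 14 (2 points).
  x = 8: rhs = 16, matching y values: 4, 13 (2 points).
  x = 9: rhs = 3, matching y values: none (0 points).
  x = 10: rhs = 10, matching y values: none (0 points).
  x = 11: rhs = 9, matching y values: 3, 14 (2 points).
  x = 12: rhs = 6, matching y values: none (0 points).
  x = 13: rhs = 7, matching y values: none (0 points).
  x = 14: rhs = 1, matching y values: 1, 16 (2 points).
  x = 15: rhs = 11, matching y values: none (0 points).
  x = 16: rhs = 9, matching y values: 3, 14 (2 points).
Total affine count: 18.
Full point count |E(F_17)| = 18 + 1 = 19.
Hasse bound: |19 − (17+1)| = |1| = 1 ≤ 2√17 ≈ 8.2462 ✓.


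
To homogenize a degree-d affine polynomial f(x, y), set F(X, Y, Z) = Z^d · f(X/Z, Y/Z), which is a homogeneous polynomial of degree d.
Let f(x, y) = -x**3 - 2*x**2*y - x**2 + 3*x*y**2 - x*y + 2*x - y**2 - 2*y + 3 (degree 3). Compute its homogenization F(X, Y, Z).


F(X, Y, Z) = -X**3 - 2*X**2*Y - X**2*Z + 3*X*Y**2 - X*Y*Z + 2*X*Z**2 - Y**2*Z - 2*Y*Z**2 + 3*Z**3

deg(f) = 3.
Substitute x = X/Z, y = Y/Z into f, then multiply by Z^3.
  monomial -1·x^3·y^0 ↦ -1·X^3·Y^0·Z^0.
  monomial -2·x^2·y^1 ↦ -2·X^2·Y^1·Z^0.
  monomial -1·x^2·y^0 ↦ -1·X^2·Y^0·Z^1.
  monomial 3·x^1·y^2 ↦ 3·X^1·Y^2·Z^0.
  monomial -1·x^1·y^1 ↦ -1·X^1·Y^1·Z^1.
  monomial 2·x^1·y^0 ↦ 2·X^1·Y^0·Z^2.
  monomial -1·x^0·y^2 ↦ -1·X^0·Y^2·Z^1.
  monomial -2·x^0·y^1 ↦ -2·X^0·Y^1·Z^2.
  monomial 3·x^0·y^0 ↦ 3·X^0·Y^0·Z^3.
Collecting: F(X, Y, Z) = -X**3 - 2*X**2*Y - X**2*Z + 3*X*Y**2 - X*Y*Z + 2*X*Z**2 - Y**2*Z - 2*Y*Z**2 + 3*Z**3.


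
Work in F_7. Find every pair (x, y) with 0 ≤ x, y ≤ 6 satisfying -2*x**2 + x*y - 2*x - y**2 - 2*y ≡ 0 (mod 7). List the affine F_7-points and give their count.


Affine F_7-points: {(0, 0), (0, 5), (2, 3), (2, 4), (5, 5), (6, 0), (6, 4)}; count = 7.

For each of the 49 pairs (x, y) ∈ F_7², evaluate f(x, y) mod 7. Record the zeros.
  x = 0: [0↦0, 1↦4, 2↦6, 3↦6, 4↦4, 5↦0, 6↦1]  zeros at y ∈ {0, 5}
  x = 1: [0↦3, 1↦1, 2↦4, 3↦5, 4↦4, 5↦1, 6↦3]  zeros at y ∈ ∅
  x = 2: [0↦2, 1↦1, 2↦5, 3↦0, 4↦0, 5↦5, 6↦1]  zeros at y ∈ {3, 4}
  x = 3: [0↦4, 1↦4, 2↦2, 3↦5, 4↦6, 5↦5, 6↦2]  zeros at y ∈ ∅
  x = 4: [0↦2, 1↦3, 2↦2, 3↦6, 4↦1, 5↦1, 6↦6]  zeros at y ∈ ∅
  x = 5: [0↦3, 1↦5, 2↦5, 3↦3, 4↦6, 5↦0, 6↦6]  zeros at y ∈ {5}
  x = 6: [0↦0, 1↦3, 2↦4, 3↦3, 4↦0, 5↦2, 6↦2]  zeros at y ∈ {0, 4}
Collecting zeros: affine points = {(0, 0), (0, 5), (2, 3), (2, 4), (5, 5), (6, 0), (6, 4)}.
Total count |C(F_7)_aff| = 7.


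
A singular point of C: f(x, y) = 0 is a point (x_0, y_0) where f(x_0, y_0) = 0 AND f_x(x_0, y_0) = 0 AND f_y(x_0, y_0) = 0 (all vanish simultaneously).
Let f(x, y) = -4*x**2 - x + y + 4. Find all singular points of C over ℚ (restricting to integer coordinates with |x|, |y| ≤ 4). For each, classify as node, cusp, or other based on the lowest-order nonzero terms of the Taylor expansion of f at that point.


No singular points in the scanned grid; C is smooth there.

Compute partial derivatives:
  f_x = -8*x - 1.
  f_y = 1.
f_y = 1 is a nonzero constant, so f_y never vanishes: no point (x, y) can satisfy f = f_x = f_y = 0. In particular no (x, y) ∈ {−4, ..., 4}² is singular; the curve is smooth.


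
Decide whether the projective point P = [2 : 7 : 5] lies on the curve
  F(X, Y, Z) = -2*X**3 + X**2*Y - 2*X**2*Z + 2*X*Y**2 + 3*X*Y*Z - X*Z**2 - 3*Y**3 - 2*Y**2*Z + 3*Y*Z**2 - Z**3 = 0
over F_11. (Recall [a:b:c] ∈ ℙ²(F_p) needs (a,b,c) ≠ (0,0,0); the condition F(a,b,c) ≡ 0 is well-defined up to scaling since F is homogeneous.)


F(2,7,5) ≡ 1 (mod 11); P is NOT on the curve.

Evaluate F(2, 7, 5) term-by-term (mod 11).
  -2*X**3 ↦ -2·8·1·1 = -16
  X**2*Y ↦ 1·4·7·1 = 28
  -2*X**2*Z ↦ -2·4·1·5 = -40
  2*X*Y**2 ↦ 2·2·49·1 = 196
  3*X*Y*Z ↦ 3·2·7·5 = 210
  -X*Z**2 ↦ -1·2·1·25 = -50
  -3*Y**3 ↦ -3·1·343·1 = -1029
  -2*Y**2*Z ↦ -2·1·49·5 = -490
  3*Y*Z**2 ↦ 3·1·7·25 = 525
  -Z**3 ↦ -1·1·1·125 = -125
Sum: F(2, 7, 5) = (-16) + (28) + (-40) + (196) + (210) + (-50) + (-1029) + (-490) + (525) + (-125) = -791.
Reducing mod 11: -791 ≡ 1 (mod 11).
Since F(a, b, c) ≡ 1 ≠ 0 (mod 11), P does NOT lie on the curve.


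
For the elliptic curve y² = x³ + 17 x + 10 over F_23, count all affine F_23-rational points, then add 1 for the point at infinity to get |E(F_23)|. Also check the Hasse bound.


Affine points = {(2, 11), (2, 12), (4, 2), (4, 21), (5, 6), (5, 17), (6, 11), (6, 12), (7, 9), (7, 14), (9, 8), (9, 15), (13, 6), (13, 17), (14, 5), (14, 18), (15, 11), (15, 12), (16, 10), (16, 13), (19, 4), (19, 19), (20, 1), (20, 22)}; affine count = 24; |E(F_23)| = 25.

Discriminant check: Δ ∝ 4a³ + 27b² = 4·17³ + 27·10² = 4·4913 + 27·100 ≡ 19 (mod 23). Nonzero ⇒ E is nonsingular.
For each x ∈ F_23, compute rhs = x³ + 17·x + 10 mod 23, then count y ∈ F_23 with y² ≡ rhs.
  x = 0: rhs = 10, matching y values: none (0 points).
  x = 1: rhs = 5, matching y values: none (0 points).
  x = 2: rhs = 6, matching y values: 11, 12 (2 points).
  x = 3: rhs = 19, matching y values: none (0 points).
  x = 4: rhs = 4, matching y values: 2, 21 (2 points).
  x = 5: rhs = 13, matching y values: 6, 17 (2 points).
  x = 6: rhs = 6, matching y values: 11, 12 (2 points).
  x = 7: rhs = 12, matching y values: 9, 14 (2 points).
  x = 8: rhs = 14, matching y values: none (0 points).
  x = 9: rhs = 18, matching y values: 8, 15 (2 points).
  x = 10: rhs = 7, matching y values: none (0 points).
  x = 11: rhs = 10, matching y values: none (0 points).
  x = 12: rhs = 10, matching y values: none (0 points).
  x = 13: rhs = 13, matching y values: 6, 17 (2 points).
  x = 14: rhs = 2, matching y values: 5, 18 (2 points).
  x = 15: rhs = 6, matching y values: 11, 12 (2 points).
  x = 16: rhs = 8, matching y values: 10, 13 (2 points).
  x = 17: rhs = 14, matching y values: none (0 points).
  x = 18: rhs = 7, matching y values: none (0 points).
  x = 19: rhs = 16, matching y values: 4, 19 (2 points).
  x = 20: rhs = 1, matching y values: 1, 22 (2 points).
  x = 21: rhs = 14, matching y values: none (0 points).
  x = 22: rhs = 15, matching y values: none (0 points).
Total affine count: 24.
Full point count |E(F_23)| = 24 + 1 = 25.
Hasse bound: |25 − (23+1)| = |1| = 1 ≤ 2√23 ≈ 9.5917 ✓.


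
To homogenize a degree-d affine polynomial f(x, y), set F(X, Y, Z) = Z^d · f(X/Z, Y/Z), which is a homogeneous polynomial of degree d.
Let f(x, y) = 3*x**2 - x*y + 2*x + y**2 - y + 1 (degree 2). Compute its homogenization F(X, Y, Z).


F(X, Y, Z) = 3*X**2 - X*Y + 2*X*Z + Y**2 - Y*Z + Z**2

deg(f) = 2.
Substitute x = X/Z, y = Y/Z into f, then multiply by Z^2.
  monomial 3·x^2·y^0 ↦ 3·X^2·Y^0·Z^0.
  monomial -1·x^1·y^1 ↦ -1·X^1·Y^1·Z^0.
  monomial 2·x^1·y^0 ↦ 2·X^1·Y^0·Z^1.
  monomial 1·x^0·y^2 ↦ 1·X^0·Y^2·Z^0.
  monomial -1·x^0·y^1 ↦ -1·X^0·Y^1·Z^1.
  monomial 1·x^0·y^0 ↦ 1·X^0·Y^0·Z^2.
Collecting: F(X, Y, Z) = 3*X**2 - X*Y + 2*X*Z + Y**2 - Y*Z + Z**2.


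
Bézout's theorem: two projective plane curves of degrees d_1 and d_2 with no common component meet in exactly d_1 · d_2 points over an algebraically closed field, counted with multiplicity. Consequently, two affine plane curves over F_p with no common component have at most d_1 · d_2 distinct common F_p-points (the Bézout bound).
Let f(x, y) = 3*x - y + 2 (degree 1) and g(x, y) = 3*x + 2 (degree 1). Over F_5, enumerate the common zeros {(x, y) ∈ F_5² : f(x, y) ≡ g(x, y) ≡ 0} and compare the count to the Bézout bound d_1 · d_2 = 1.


Common zeros: {(1, 0)}; count = 1; Bézout bound = 1.

deg(f) = 1, deg(g) = 1, so Bézout bound = 1.
Scan x ∈ F_5. For each x, list the y ∈ F_5 with f(x, y) ≡ 0 and those with g(x, y) ≡ 0 (mod 5); the common zeros in that column are the intersection.
  x = 0: f ≡ 0 at y ∈ {2}; g ≡ 0 at y ∈ ∅; common: ∅.
  x = 1: f ≡ 0 at y ∈ {0}; g ≡ 0 at y ∈ {0, 1, 2, 3, 4}; common: {0}.
  x = 2: f ≡ 0 at y ∈ {3}; g ≡ 0 at y ∈ ∅; common: ∅.
  x = 3: f ≡ 0 at y ∈ {1}; g ≡ 0 at y ∈ ∅; common: ∅.
  x = 4: f ≡ 0 at y ∈ {4}; g ≡ 0 at y ∈ ∅; common: ∅.
Collecting: common zeros = {(1, 0)}, so the count is 1.
Comparison with the Bézout bound: 1 ≤ 1 = deg(f)·deg(g), as expected for curves with no common component (the bound is attained).


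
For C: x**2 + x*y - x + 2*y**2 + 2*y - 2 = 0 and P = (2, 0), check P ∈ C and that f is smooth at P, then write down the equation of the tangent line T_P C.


Tangent line at P: 3*x + 4*y - 6 = 0.

Step 1: f(2, 0) = 0, so P lies on C.
Step 2: partial derivatives
  f_x(x, y) = 2*x + y - 1, f_y(x, y) = x + 4*y + 2.
  f_x(P) = 3, f_y(P) = 4 (gradient nonzero, so P is smooth).
Step 3: tangent line at P: 3·(x − 2) + 4·(y − 0) = 0.
Expanding: 3*x + 4*y - 6 = 0.


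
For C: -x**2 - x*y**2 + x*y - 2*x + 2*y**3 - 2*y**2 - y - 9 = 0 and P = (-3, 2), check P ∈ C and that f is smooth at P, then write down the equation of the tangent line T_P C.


Tangent line at P: 2*x + 24*y - 42 = 0.

Step 1: f(-3, 2) = 0, so P lies on C.
Step 2: partial derivatives
  f_x(x, y) = -2*x - y**2 + y - 2, f_y(x, y) = -2*x*y + x + 6*y**2 - 4*y - 1.
  f_x(P) = 2, f_y(P) = 24 (gradient nonzero, so P is smooth).
Step 3: tangent line at P: 2·(x − -3) + 24·(y − 2) = 0.
Expanding: 2*x + 24*y - 42 = 0.


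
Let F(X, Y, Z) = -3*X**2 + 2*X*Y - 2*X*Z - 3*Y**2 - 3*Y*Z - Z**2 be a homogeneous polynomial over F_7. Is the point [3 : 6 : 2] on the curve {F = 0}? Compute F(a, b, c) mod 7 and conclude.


F(3,6,2) ≡ 3 (mod 7); P is NOT on the curve.

Evaluate F(3, 6, 2) term-by-term (mod 7).
  -3*X**2 ↦ -3·9·1·1 = -27
  2*X*Y ↦ 2·3·6·1 = 36
  -2*X*Z ↦ -2·3·1·2 = -12
  -3*Y**2 ↦ -3·1·36·1 = -108
  -3*Y*Z ↦ -3·1·6·2 = -36
  -Z**2 ↦ -1·1·1·4 = -4
Sum: F(3, 6, 2) = (-27) + (36) + (-12) + (-108) + (-36) + (-4) = -151.
Reducing mod 7: -151 ≡ 3 (mod 7).
Since F(a, b, c) ≡ 3 ≠ 0 (mod 7), P does NOT lie on the curve.


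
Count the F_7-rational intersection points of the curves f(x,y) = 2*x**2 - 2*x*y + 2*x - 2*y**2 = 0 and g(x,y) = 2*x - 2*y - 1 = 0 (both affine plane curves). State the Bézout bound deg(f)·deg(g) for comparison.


Common zeros: {(3, 6)}; count = 1; Bézout bound = 2.

deg(f) = 2, deg(g) = 1, so Bézout bound = 2.
Scan x ∈ F_7. For each x, list the y ∈ F_7 with f(x, y) ≡ 0 and those with g(x, y) ≡ 0 (mod 7); the common zeros in that column are the intersection.
  x = 0: f ≡ 0 at y ∈ {0}; g ≡ 0 at y ∈ {3}; common: ∅.
  x = 1: f ≡ 0 at y ∈ {1, 5}; g ≡ 0 at y ∈ {4}; common: ∅.
  x = 2: f ≡ 0 at y ∈ {6}; g ≡ 0 at y ∈ {5}; common: ∅.
  x = 3: f ≡ 0 at y ∈ {5, 6}; g ≡ 0 at y ∈ {6}; common: {6}.
  x = 4: f ≡ 0 at y ∈ ∅; g ≡ 0 at y ∈ {0}; common: ∅.
  x = 5: f ≡ 0 at y ∈ ∅; g ≡ 0 at y ∈ {1}; common: ∅.
  x = 6: f ≡ 0 at y ∈ {0, 1}; g ≡ 0 at y ∈ {2}; common: ∅.
Collecting: common zeros = {(3, 6)}, so the count is 1.
Comparison with the Bézout bound: 1 ≤ 2 = deg(f)·deg(g), as expected for curves with no common component (the affine F_7-count falls short of the bound because intersections may lie at infinity, over extension fields, or carry multiplicity).


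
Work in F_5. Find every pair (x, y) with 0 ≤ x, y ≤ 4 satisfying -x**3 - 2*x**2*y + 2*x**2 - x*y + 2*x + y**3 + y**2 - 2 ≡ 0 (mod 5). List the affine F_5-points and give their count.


Affine F_5-points: {(0, 1), (0, 2), (1, 1), (3, 0), (3, 2), (4, 1), (4, 4)}; count = 7.

For each of the 25 pairs (x, y) ∈ F_5², evaluate f(x, y) mod 5. Record the zeros.
  x = 0: [0↦3, 1↦0, 2↦0, 3↦4, 4↦3]  zeros at y ∈ {1, 2}
  x = 1: [0↦1, 1↦0, 2↦2, 3↦3, 4↦4]  zeros at y ∈ {1}
  x = 2: [0↦2, 1↦4, 2↦4, 3↦3, 4↦2]  zeros at y ∈ ∅
  x = 3: [0↦0, 1↦1, 2↦0, 3↦3, 4↦1]  zeros at y ∈ {0, 2}
  x = 4: [0↦4, 1↦0, 2↦4, 3↦2, 4↦0]  zeros at y ∈ {1, 4}
Collecting zeros: affine points = {(0, 1), (0, 2), (1, 1), (3, 0), (3, 2), (4, 1), (4, 4)}.
Total count |C(F_5)_aff| = 7.


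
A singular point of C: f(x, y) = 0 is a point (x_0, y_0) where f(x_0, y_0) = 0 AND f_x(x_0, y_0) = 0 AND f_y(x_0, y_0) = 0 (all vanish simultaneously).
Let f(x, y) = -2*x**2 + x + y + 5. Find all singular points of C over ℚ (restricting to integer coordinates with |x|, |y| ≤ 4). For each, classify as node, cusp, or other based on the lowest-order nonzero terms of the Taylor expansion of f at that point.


No singular points in the scanned grid; C is smooth there.

Compute partial derivatives:
  f_x = 1 - 4*x.
  f_y = 1.
f_y = 1 is a nonzero constant, so f_y never vanishes: no point (x, y) can satisfy f = f_x = f_y = 0. In particular no (x, y) ∈ {−4, ..., 4}² is singular; the curve is smooth.


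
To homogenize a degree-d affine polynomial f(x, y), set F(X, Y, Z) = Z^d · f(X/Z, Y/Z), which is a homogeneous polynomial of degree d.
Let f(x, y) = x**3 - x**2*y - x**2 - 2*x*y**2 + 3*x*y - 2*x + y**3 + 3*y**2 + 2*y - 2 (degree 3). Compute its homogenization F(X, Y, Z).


F(X, Y, Z) = X**3 - X**2*Y - X**2*Z - 2*X*Y**2 + 3*X*Y*Z - 2*X*Z**2 + Y**3 + 3*Y**2*Z + 2*Y*Z**2 - 2*Z**3

deg(f) = 3.
Substitute x = X/Z, y = Y/Z into f, then multiply by Z^3.
  monomial 1·x^3·y^0 ↦ 1·X^3·Y^0·Z^0.
  monomial -1·x^2·y^1 ↦ -1·X^2·Y^1·Z^0.
  monomial -1·x^2·y^0 ↦ -1·X^2·Y^0·Z^1.
  monomial -2·x^1·y^2 ↦ -2·X^1·Y^2·Z^0.
  monomial 3·x^1·y^1 ↦ 3·X^1·Y^1·Z^1.
  monomial -2·x^1·y^0 ↦ -2·X^1·Y^0·Z^2.
  monomial 1·x^0·y^3 ↦ 1·X^0·Y^3·Z^0.
  monomial 3·x^0·y^2 ↦ 3·X^0·Y^2·Z^1.
  monomial 2·x^0·y^1 ↦ 2·X^0·Y^1·Z^2.
  monomial -2·x^0·y^0 ↦ -2·X^0·Y^0·Z^3.
Collecting: F(X, Y, Z) = X**3 - X**2*Y - X**2*Z - 2*X*Y**2 + 3*X*Y*Z - 2*X*Z**2 + Y**3 + 3*Y**2*Z + 2*Y*Z**2 - 2*Z**3.
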